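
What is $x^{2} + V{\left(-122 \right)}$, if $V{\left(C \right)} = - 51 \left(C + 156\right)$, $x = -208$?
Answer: $41530$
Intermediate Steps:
$V{\left(C \right)} = -7956 - 51 C$ ($V{\left(C \right)} = - 51 \left(156 + C\right) = -7956 - 51 C$)
$x^{2} + V{\left(-122 \right)} = \left(-208\right)^{2} - 1734 = 43264 + \left(-7956 + 6222\right) = 43264 - 1734 = 41530$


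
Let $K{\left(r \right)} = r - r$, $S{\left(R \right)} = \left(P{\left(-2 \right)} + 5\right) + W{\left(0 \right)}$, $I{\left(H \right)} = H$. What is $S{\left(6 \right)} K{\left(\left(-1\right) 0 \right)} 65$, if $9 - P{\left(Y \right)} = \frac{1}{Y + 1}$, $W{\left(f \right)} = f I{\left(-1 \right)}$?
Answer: $0$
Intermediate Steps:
$W{\left(f \right)} = - f$ ($W{\left(f \right)} = f \left(-1\right) = - f$)
$P{\left(Y \right)} = 9 - \frac{1}{1 + Y}$ ($P{\left(Y \right)} = 9 - \frac{1}{Y + 1} = 9 - \frac{1}{1 + Y}$)
$S{\left(R \right)} = 15$ ($S{\left(R \right)} = \left(\frac{8 + 9 \left(-2\right)}{1 - 2} + 5\right) - 0 = \left(\frac{8 - 18}{-1} + 5\right) + 0 = \left(\left(-1\right) \left(-10\right) + 5\right) + 0 = \left(10 + 5\right) + 0 = 15 + 0 = 15$)
$K{\left(r \right)} = 0$
$S{\left(6 \right)} K{\left(\left(-1\right) 0 \right)} 65 = 15 \cdot 0 \cdot 65 = 0 \cdot 65 = 0$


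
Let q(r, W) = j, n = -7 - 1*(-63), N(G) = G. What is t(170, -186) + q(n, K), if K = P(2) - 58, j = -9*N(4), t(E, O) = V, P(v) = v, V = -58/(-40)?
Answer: -691/20 ≈ -34.550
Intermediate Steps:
V = 29/20 (V = -58*(-1/40) = 29/20 ≈ 1.4500)
t(E, O) = 29/20
n = 56 (n = -7 + 63 = 56)
j = -36 (j = -9*4 = -36)
K = -56 (K = 2 - 58 = -56)
q(r, W) = -36
t(170, -186) + q(n, K) = 29/20 - 36 = -691/20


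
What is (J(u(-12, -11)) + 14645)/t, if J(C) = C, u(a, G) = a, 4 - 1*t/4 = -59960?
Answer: 14633/239856 ≈ 0.061007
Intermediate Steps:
t = 239856 (t = 16 - 4*(-59960) = 16 + 239840 = 239856)
(J(u(-12, -11)) + 14645)/t = (-12 + 14645)/239856 = 14633*(1/239856) = 14633/239856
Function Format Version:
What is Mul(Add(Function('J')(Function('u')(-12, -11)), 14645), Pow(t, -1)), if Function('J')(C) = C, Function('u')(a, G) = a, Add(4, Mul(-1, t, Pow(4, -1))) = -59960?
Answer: Rational(14633, 239856) ≈ 0.061007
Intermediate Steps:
t = 239856 (t = Add(16, Mul(-4, -59960)) = Add(16, 239840) = 239856)
Mul(Add(Function('J')(Function('u')(-12, -11)), 14645), Pow(t, -1)) = Mul(Add(-12, 14645), Pow(239856, -1)) = Mul(14633, Rational(1, 239856)) = Rational(14633, 239856)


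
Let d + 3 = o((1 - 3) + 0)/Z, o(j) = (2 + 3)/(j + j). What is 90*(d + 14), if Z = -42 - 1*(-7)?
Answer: 13905/14 ≈ 993.21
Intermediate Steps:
Z = -35 (Z = -42 + 7 = -35)
o(j) = 5/(2*j) (o(j) = 5/((2*j)) = 5*(1/(2*j)) = 5/(2*j))
d = -83/28 (d = -3 + (5/(2*((1 - 3) + 0)))/(-35) = -3 + (5/(2*(-2 + 0)))*(-1/35) = -3 + ((5/2)/(-2))*(-1/35) = -3 + ((5/2)*(-½))*(-1/35) = -3 - 5/4*(-1/35) = -3 + 1/28 = -83/28 ≈ -2.9643)
90*(d + 14) = 90*(-83/28 + 14) = 90*(309/28) = 13905/14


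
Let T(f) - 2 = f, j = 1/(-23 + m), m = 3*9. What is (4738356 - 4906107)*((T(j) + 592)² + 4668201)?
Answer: -13477340965095/16 ≈ -8.4233e+11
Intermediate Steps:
m = 27
j = ¼ (j = 1/(-23 + 27) = 1/4 = ¼ ≈ 0.25000)
T(f) = 2 + f
(4738356 - 4906107)*((T(j) + 592)² + 4668201) = (4738356 - 4906107)*(((2 + ¼) + 592)² + 4668201) = -167751*((9/4 + 592)² + 4668201) = -167751*((2377/4)² + 4668201) = -167751*(5650129/16 + 4668201) = -167751*80341345/16 = -13477340965095/16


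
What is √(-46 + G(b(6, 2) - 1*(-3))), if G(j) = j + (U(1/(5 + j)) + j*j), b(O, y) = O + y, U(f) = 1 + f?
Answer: √1393/4 ≈ 9.3307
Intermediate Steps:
G(j) = 1 + j + j² + 1/(5 + j) (G(j) = j + ((1 + 1/(5 + j)) + j*j) = j + ((1 + 1/(5 + j)) + j²) = j + (1 + j² + 1/(5 + j)) = 1 + j + j² + 1/(5 + j))
√(-46 + G(b(6, 2) - 1*(-3))) = √(-46 + (1 + (5 + ((6 + 2) - 1*(-3)))*(1 + ((6 + 2) - 1*(-3)) + ((6 + 2) - 1*(-3))²))/(5 + ((6 + 2) - 1*(-3)))) = √(-46 + (1 + (5 + (8 + 3))*(1 + (8 + 3) + (8 + 3)²))/(5 + (8 + 3))) = √(-46 + (1 + (5 + 11)*(1 + 11 + 11²))/(5 + 11)) = √(-46 + (1 + 16*(1 + 11 + 121))/16) = √(-46 + (1 + 16*133)/16) = √(-46 + (1 + 2128)/16) = √(-46 + (1/16)*2129) = √(-46 + 2129/16) = √(1393/16) = √1393/4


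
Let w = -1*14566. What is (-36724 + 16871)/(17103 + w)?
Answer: -19853/2537 ≈ -7.8254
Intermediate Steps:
w = -14566
(-36724 + 16871)/(17103 + w) = (-36724 + 16871)/(17103 - 14566) = -19853/2537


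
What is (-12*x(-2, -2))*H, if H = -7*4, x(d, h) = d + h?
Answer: -1344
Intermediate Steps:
H = -28
(-12*x(-2, -2))*H = -12*(-2 - 2)*(-28) = -12*(-4)*(-28) = 48*(-28) = -1344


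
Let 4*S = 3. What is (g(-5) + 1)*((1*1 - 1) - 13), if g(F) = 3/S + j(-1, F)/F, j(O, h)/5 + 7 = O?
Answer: -169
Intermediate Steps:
j(O, h) = -35 + 5*O
S = 3/4 (S = (1/4)*3 = 3/4 ≈ 0.75000)
g(F) = 4 - 40/F (g(F) = 3/(3/4) + (-35 + 5*(-1))/F = 3*(4/3) + (-35 - 5)/F = 4 - 40/F)
(g(-5) + 1)*((1*1 - 1) - 13) = ((4 - 40/(-5)) + 1)*((1*1 - 1) - 13) = ((4 - 40*(-1/5)) + 1)*((1 - 1) - 13) = ((4 + 8) + 1)*(0 - 13) = (12 + 1)*(-13) = 13*(-13) = -169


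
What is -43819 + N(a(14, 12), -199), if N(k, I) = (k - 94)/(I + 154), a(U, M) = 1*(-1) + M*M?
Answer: -1971904/45 ≈ -43820.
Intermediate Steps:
a(U, M) = -1 + M**2
N(k, I) = (-94 + k)/(154 + I)
-43819 + N(a(14, 12), -199) = -43819 + (-94 + (-1 + 12**2))/(154 - 199) = -43819 + (-94 + (-1 + 144))/(-45) = -43819 - (-94 + 143)/45 = -43819 - 1/45*49 = -43819 - 49/45 = -1971904/45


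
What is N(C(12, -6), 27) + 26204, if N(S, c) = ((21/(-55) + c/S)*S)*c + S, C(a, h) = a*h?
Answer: 1518179/55 ≈ 27603.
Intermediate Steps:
N(S, c) = S + S*c*(-21/55 + c/S) (N(S, c) = ((21*(-1/55) + c/S)*S)*c + S = ((-21/55 + c/S)*S)*c + S = (S*(-21/55 + c/S))*c + S = S*c*(-21/55 + c/S) + S = S + S*c*(-21/55 + c/S))
N(C(12, -6), 27) + 26204 = (12*(-6) + 27² - 21/55*12*(-6)*27) + 26204 = (-72 + 729 - 21/55*(-72)*27) + 26204 = (-72 + 729 + 40824/55) + 26204 = 76959/55 + 26204 = 1518179/55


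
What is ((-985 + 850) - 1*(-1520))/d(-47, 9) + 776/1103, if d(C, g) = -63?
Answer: -1478767/69489 ≈ -21.281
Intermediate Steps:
((-985 + 850) - 1*(-1520))/d(-47, 9) + 776/1103 = ((-985 + 850) - 1*(-1520))/(-63) + 776/1103 = (-135 + 1520)*(-1/63) + 776*(1/1103) = 1385*(-1/63) + 776/1103 = -1385/63 + 776/1103 = -1478767/69489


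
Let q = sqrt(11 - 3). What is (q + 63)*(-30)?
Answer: -1890 - 60*sqrt(2) ≈ -1974.9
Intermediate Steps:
q = 2*sqrt(2) (q = sqrt(8) = 2*sqrt(2) ≈ 2.8284)
(q + 63)*(-30) = (2*sqrt(2) + 63)*(-30) = (63 + 2*sqrt(2))*(-30) = -1890 - 60*sqrt(2)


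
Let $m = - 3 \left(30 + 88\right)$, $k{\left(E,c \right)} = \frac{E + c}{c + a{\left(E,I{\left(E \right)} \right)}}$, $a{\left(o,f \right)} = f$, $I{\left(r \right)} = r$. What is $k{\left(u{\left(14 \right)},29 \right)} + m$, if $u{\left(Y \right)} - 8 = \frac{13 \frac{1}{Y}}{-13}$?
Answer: $-353$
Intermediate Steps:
$u{\left(Y \right)} = 8 - \frac{1}{Y}$ ($u{\left(Y \right)} = 8 + \frac{13 \frac{1}{Y}}{-13} = 8 + \frac{13}{Y} \left(- \frac{1}{13}\right) = 8 - \frac{1}{Y}$)
$k{\left(E,c \right)} = 1$ ($k{\left(E,c \right)} = \frac{E + c}{c + E} = \frac{E + c}{E + c} = 1$)
$m = -354$ ($m = \left(-3\right) 118 = -354$)
$k{\left(u{\left(14 \right)},29 \right)} + m = 1 - 354 = -353$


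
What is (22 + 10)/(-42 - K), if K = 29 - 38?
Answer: -32/33 ≈ -0.96970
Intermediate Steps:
K = -9
(22 + 10)/(-42 - K) = (22 + 10)/(-42 - 1*(-9)) = 32/(-42 + 9) = 32/(-33) = 32*(-1/33) = -32/33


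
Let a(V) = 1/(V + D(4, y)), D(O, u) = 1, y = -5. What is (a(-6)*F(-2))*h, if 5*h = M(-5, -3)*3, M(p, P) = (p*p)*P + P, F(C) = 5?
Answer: 234/5 ≈ 46.800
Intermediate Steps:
M(p, P) = P + P*p² (M(p, P) = p²*P + P = P*p² + P = P + P*p²)
a(V) = 1/(1 + V) (a(V) = 1/(V + 1) = 1/(1 + V))
h = -234/5 (h = (-3*(1 + (-5)²)*3)/5 = (-3*(1 + 25)*3)/5 = (-3*26*3)/5 = (-78*3)/5 = (⅕)*(-234) = -234/5 ≈ -46.800)
(a(-6)*F(-2))*h = (5/(1 - 6))*(-234/5) = (5/(-5))*(-234/5) = -⅕*5*(-234/5) = -1*(-234/5) = 234/5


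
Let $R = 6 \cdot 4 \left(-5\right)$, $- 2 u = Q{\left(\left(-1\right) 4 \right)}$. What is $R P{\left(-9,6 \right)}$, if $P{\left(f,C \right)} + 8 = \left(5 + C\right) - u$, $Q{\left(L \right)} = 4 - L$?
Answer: $-840$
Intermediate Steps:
$u = -4$ ($u = - \frac{4 - \left(-1\right) 4}{2} = - \frac{4 - -4}{2} = - \frac{4 + 4}{2} = \left(- \frac{1}{2}\right) 8 = -4$)
$P{\left(f,C \right)} = 1 + C$ ($P{\left(f,C \right)} = -8 + \left(\left(5 + C\right) - -4\right) = -8 + \left(\left(5 + C\right) + 4\right) = -8 + \left(9 + C\right) = 1 + C$)
$R = -120$ ($R = 24 \left(-5\right) = -120$)
$R P{\left(-9,6 \right)} = - 120 \left(1 + 6\right) = \left(-120\right) 7 = -840$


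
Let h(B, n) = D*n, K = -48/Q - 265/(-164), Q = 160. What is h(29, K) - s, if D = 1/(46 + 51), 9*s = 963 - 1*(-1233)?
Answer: -19406681/79540 ≈ -243.99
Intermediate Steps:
s = 244 (s = (963 - 1*(-1233))/9 = (963 + 1233)/9 = (1/9)*2196 = 244)
D = 1/97 ≈ 0.010309
K = 1079/820 (K = -48/160 - 265/(-164) = -48*1/160 - 265*(-1/164) = -3/10 + 265/164 = 1079/820 ≈ 1.3159)
h(B, n) = n/97
h(29, K) - s = (1/97)*(1079/820) - 1*244 = 1079/79540 - 244 = -19406681/79540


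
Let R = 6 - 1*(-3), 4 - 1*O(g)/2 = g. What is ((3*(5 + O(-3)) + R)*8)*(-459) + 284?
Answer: -242068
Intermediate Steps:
O(g) = 8 - 2*g
R = 9 (R = 6 + 3 = 9)
((3*(5 + O(-3)) + R)*8)*(-459) + 284 = ((3*(5 + (8 - 2*(-3))) + 9)*8)*(-459) + 284 = ((3*(5 + (8 + 6)) + 9)*8)*(-459) + 284 = ((3*(5 + 14) + 9)*8)*(-459) + 284 = ((3*19 + 9)*8)*(-459) + 284 = ((57 + 9)*8)*(-459) + 284 = (66*8)*(-459) + 284 = 528*(-459) + 284 = -242352 + 284 = -242068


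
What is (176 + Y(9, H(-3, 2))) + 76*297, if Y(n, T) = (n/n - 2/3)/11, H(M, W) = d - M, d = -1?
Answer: 750685/33 ≈ 22748.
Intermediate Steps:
H(M, W) = -1 - M
Y(n, T) = 1/33 (Y(n, T) = (1 - 2*1/3)*(1/11) = (1 - 2/3)*(1/11) = (1/3)*(1/11) = 1/33)
(176 + Y(9, H(-3, 2))) + 76*297 = (176 + 1/33) + 76*297 = 5809/33 + 22572 = 750685/33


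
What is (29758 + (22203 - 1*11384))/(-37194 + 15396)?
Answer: -40577/21798 ≈ -1.8615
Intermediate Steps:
(29758 + (22203 - 1*11384))/(-37194 + 15396) = (29758 + (22203 - 11384))/(-21798) = (29758 + 10819)*(-1/21798) = 40577*(-1/21798) = -40577/21798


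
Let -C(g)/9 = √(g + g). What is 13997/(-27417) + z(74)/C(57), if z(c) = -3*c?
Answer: -13997/27417 + 37*√114/171 ≈ 1.7997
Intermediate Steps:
C(g) = -9*√2*√g (C(g) = -9*√(g + g) = -9*√2*√g)
13997/(-27417) + z(74)/C(57) = 13997/(-27417) + (-3*74)/((-9*√2*√57)) = 13997*(-1/27417) - 222*(-√114/1026) = -13997/27417 - (-37)*√114/171 = -13997/27417 + 37*√114/171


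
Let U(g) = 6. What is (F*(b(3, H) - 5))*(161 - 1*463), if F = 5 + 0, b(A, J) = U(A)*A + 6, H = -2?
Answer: -28690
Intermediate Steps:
b(A, J) = 6 + 6*A (b(A, J) = 6*A + 6 = 6 + 6*A)
F = 5
(F*(b(3, H) - 5))*(161 - 1*463) = (5*((6 + 6*3) - 5))*(161 - 1*463) = (5*((6 + 18) - 5))*(161 - 463) = (5*(24 - 5))*(-302) = (5*19)*(-302) = 95*(-302) = -28690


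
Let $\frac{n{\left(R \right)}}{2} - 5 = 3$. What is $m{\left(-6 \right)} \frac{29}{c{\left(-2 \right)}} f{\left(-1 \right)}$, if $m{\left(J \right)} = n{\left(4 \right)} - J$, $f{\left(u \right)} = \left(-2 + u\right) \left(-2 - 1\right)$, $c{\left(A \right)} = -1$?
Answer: $-5742$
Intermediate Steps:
$n{\left(R \right)} = 16$ ($n{\left(R \right)} = 10 + 2 \cdot 3 = 10 + 6 = 16$)
$f{\left(u \right)} = 6 - 3 u$ ($f{\left(u \right)} = \left(-2 + u\right) \left(-3\right) = 6 - 3 u$)
$m{\left(J \right)} = 16 - J$
$m{\left(-6 \right)} \frac{29}{c{\left(-2 \right)}} f{\left(-1 \right)} = \left(16 - -6\right) \frac{29}{-1} \left(6 - -3\right) = \left(16 + 6\right) 29 \left(-1\right) \left(6 + 3\right) = 22 \left(-29\right) 9 = \left(-638\right) 9 = -5742$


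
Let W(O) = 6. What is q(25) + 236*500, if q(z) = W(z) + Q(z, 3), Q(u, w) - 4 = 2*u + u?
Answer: 118085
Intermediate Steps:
Q(u, w) = 4 + 3*u (Q(u, w) = 4 + (2*u + u) = 4 + 3*u)
q(z) = 10 + 3*z (q(z) = 6 + (4 + 3*z) = 10 + 3*z)
q(25) + 236*500 = (10 + 3*25) + 236*500 = (10 + 75) + 118000 = 85 + 118000 = 118085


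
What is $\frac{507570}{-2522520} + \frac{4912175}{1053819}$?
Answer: $\frac{1447640143}{324576252} \approx 4.4601$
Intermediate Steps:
$\frac{507570}{-2522520} + \frac{4912175}{1053819} = 507570 \left(- \frac{1}{2522520}\right) + 4912175 \cdot \frac{1}{1053819} = - \frac{2417}{12012} + \frac{4912175}{1053819} = \frac{1447640143}{324576252}$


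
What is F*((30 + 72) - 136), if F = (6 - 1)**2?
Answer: -850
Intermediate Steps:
F = 25 (F = 5**2 = 25)
F*((30 + 72) - 136) = 25*((30 + 72) - 136) = 25*(102 - 136) = 25*(-34) = -850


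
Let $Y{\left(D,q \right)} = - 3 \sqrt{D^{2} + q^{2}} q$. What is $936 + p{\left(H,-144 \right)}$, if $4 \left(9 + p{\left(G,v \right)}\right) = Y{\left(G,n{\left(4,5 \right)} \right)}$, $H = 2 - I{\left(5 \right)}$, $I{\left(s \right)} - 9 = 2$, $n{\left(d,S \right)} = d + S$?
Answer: $927 - \frac{243 \sqrt{2}}{4} \approx 841.09$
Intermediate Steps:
$n{\left(d,S \right)} = S + d$
$I{\left(s \right)} = 11$ ($I{\left(s \right)} = 9 + 2 = 11$)
$Y{\left(D,q \right)} = - 3 q \sqrt{D^{2} + q^{2}}$
$H = -9$ ($H = 2 - 11 = -9$)
$p{\left(G,v \right)} = -9 - \frac{27 \sqrt{81 + G^{2}}}{4}$ ($p{\left(G,v \right)} = -9 + \frac{\left(-3\right) \left(5 + 4\right) \sqrt{G^{2} + \left(5 + 4\right)^{2}}}{4} = -9 + \frac{\left(-3\right) 9 \sqrt{G^{2} + 9^{2}}}{4} = -9 + \frac{\left(-3\right) 9 \sqrt{G^{2} + 81}}{4} = -9 + \frac{\left(-3\right) 9 \sqrt{81 + G^{2}}}{4} = -9 + \frac{\left(-27\right) \sqrt{81 + G^{2}}}{4} = -9 - \frac{27 \sqrt{81 + G^{2}}}{4}$)
$936 + p{\left(H,-144 \right)} = 936 - \left(9 + \frac{27 \sqrt{81 + \left(-9\right)^{2}}}{4}\right) = 936 - \left(9 + \frac{27 \sqrt{81 + 81}}{4}\right) = 936 - \left(9 + \frac{27 \sqrt{162}}{4}\right) = 936 - \left(9 + \frac{27 \cdot 9 \sqrt{2}}{4}\right) = 936 - \left(9 + \frac{243 \sqrt{2}}{4}\right) = 927 - \frac{243 \sqrt{2}}{4}$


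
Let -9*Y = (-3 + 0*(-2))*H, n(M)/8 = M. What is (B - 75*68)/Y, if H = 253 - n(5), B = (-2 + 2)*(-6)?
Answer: -5100/71 ≈ -71.831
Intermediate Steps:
n(M) = 8*M
B = 0 (B = 0*(-6) = 0)
H = 213 (H = 253 - 8*5 = 253 - 1*40 = 253 - 40 = 213)
Y = 71 (Y = -(-3 + 0*(-2))*213/9 = -(-3 + 0)*213/9 = -(-1)*213/3 = -⅑*(-639) = 71)
(B - 75*68)/Y = (0 - 75*68)/71 = (0 - 5100)*(1/71) = -5100*1/71 = -5100/71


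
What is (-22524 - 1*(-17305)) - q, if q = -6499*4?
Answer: 20777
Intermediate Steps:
q = -25996
(-22524 - 1*(-17305)) - q = (-22524 - 1*(-17305)) - 1*(-25996) = (-22524 + 17305) + 25996 = -5219 + 25996 = 20777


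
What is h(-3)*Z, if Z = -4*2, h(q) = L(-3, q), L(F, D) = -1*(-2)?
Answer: -16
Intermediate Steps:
L(F, D) = 2
h(q) = 2
Z = -8
h(-3)*Z = 2*(-8) = -16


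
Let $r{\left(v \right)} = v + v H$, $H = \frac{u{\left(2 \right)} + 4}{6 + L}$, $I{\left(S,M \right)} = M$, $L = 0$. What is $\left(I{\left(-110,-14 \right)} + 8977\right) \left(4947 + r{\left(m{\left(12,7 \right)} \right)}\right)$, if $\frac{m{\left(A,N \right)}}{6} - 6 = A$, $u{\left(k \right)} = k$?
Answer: $46275969$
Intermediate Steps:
$m{\left(A,N \right)} = 36 + 6 A$
$H = 1$ ($H = \frac{2 + 4}{6 + 0} = \frac{6}{6} = 6 \cdot \frac{1}{6} = 1$)
$r{\left(v \right)} = 2 v$ ($r{\left(v \right)} = v + v 1 = v + v = 2 v$)
$\left(I{\left(-110,-14 \right)} + 8977\right) \left(4947 + r{\left(m{\left(12,7 \right)} \right)}\right) = \left(-14 + 8977\right) \left(4947 + 2 \left(36 + 6 \cdot 12\right)\right) = 8963 \left(4947 + 2 \left(36 + 72\right)\right) = 8963 \left(4947 + 2 \cdot 108\right) = 8963 \left(4947 + 216\right) = 8963 \cdot 5163 = 46275969$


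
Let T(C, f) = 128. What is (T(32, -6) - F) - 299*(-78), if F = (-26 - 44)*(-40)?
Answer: 20650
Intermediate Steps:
F = 2800 (F = -70*(-40) = 2800)
(T(32, -6) - F) - 299*(-78) = (128 - 1*2800) - 299*(-78) = (128 - 2800) + 23322 = -2672 + 23322 = 20650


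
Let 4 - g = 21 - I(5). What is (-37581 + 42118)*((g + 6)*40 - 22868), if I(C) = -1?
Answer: -105929876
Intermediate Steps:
g = -18 (g = 4 - (21 - 1*(-1)) = 4 - (21 + 1) = 4 - 1*22 = 4 - 22 = -18)
(-37581 + 42118)*((g + 6)*40 - 22868) = (-37581 + 42118)*((-18 + 6)*40 - 22868) = 4537*(-12*40 - 22868) = 4537*(-480 - 22868) = 4537*(-23348) = -105929876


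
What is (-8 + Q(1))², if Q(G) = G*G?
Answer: 49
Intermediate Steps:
Q(G) = G²
(-8 + Q(1))² = (-8 + 1²)² = (-8 + 1)² = (-7)² = 49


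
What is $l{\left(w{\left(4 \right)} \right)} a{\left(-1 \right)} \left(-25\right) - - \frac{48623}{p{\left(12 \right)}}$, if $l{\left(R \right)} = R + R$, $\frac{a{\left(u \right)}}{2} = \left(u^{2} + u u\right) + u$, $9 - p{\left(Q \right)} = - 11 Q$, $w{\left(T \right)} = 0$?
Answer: $\frac{48623}{141} \approx 344.84$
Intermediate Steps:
$p{\left(Q \right)} = 9 + 11 Q$ ($p{\left(Q \right)} = 9 - - 11 Q = 9 + 11 Q$)
$a{\left(u \right)} = 2 u + 4 u^{2}$ ($a{\left(u \right)} = 2 \left(\left(u^{2} + u u\right) + u\right) = 2 \left(\left(u^{2} + u^{2}\right) + u\right) = 2 \left(2 u^{2} + u\right) = 2 \left(u + 2 u^{2}\right) = 2 u + 4 u^{2}$)
$l{\left(R \right)} = 2 R$
$l{\left(w{\left(4 \right)} \right)} a{\left(-1 \right)} \left(-25\right) - - \frac{48623}{p{\left(12 \right)}} = 2 \cdot 0 \cdot 2 \left(-1\right) \left(1 + 2 \left(-1\right)\right) \left(-25\right) - - \frac{48623}{9 + 11 \cdot 12} = 0 \cdot 2 \left(-1\right) \left(1 - 2\right) \left(-25\right) - - \frac{48623}{9 + 132} = 0 \cdot 2 \left(-1\right) \left(-1\right) \left(-25\right) - - \frac{48623}{141} = 0 \cdot 2 \left(-25\right) - \left(-48623\right) \frac{1}{141} = 0 \left(-25\right) - - \frac{48623}{141} = 0 + \frac{48623}{141} = \frac{48623}{141}$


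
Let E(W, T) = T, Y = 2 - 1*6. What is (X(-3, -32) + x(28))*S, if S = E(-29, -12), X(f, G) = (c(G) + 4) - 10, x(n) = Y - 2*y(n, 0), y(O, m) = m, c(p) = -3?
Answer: 156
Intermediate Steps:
Y = -4 (Y = 2 - 6 = -4)
x(n) = -4 (x(n) = -4 - 2*0 = -4 + 0 = -4)
X(f, G) = -9 (X(f, G) = (-3 + 4) - 10 = 1 - 10 = -9)
S = -12
(X(-3, -32) + x(28))*S = (-9 - 4)*(-12) = -13*(-12) = 156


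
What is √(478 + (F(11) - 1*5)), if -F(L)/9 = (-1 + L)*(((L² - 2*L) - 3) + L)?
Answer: I*√9157 ≈ 95.692*I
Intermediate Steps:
F(L) = -9*(-1 + L)*(-3 + L² - L) (F(L) = -9*(-1 + L)*(((L² - 2*L) - 3) + L) = -9*(-1 + L)*((-3 + L² - 2*L) + L) = -9*(-1 + L)*(-3 + L² - L))
√(478 + (F(11) - 1*5)) = √(478 + ((-27 - 9*11³ + 18*11 + 18*11²) - 1*5)) = √(478 + ((-27 - 9*1331 + 198 + 18*121) - 5)) = √(478 + ((-27 - 11979 + 198 + 2178) - 5)) = √(478 + (-9630 - 5)) = √(478 - 9635) = √(-9157) = I*√9157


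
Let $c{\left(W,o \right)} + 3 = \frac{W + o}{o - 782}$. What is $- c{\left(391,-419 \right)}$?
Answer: $\frac{3575}{1201} \approx 2.9767$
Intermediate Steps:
$c{\left(W,o \right)} = -3 + \frac{W + o}{-782 + o}$ ($c{\left(W,o \right)} = -3 + \frac{W + o}{o - 782} = -3 + \frac{W + o}{-782 + o}$)
$- c{\left(391,-419 \right)} = - \frac{2346 + 391 - -838}{-782 - 419} = - \frac{2346 + 391 + 838}{-1201} = - \frac{\left(-1\right) 3575}{1201} = \left(-1\right) \left(- \frac{3575}{1201}\right) = \frac{3575}{1201}$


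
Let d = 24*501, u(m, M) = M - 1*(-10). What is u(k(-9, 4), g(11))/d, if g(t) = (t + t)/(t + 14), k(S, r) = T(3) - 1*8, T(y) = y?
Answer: 34/37575 ≈ 0.00090486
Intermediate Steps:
k(S, r) = -5 (k(S, r) = 3 - 1*8 = 3 - 8 = -5)
g(t) = 2*t/(14 + t) (g(t) = (2*t)/(14 + t) = 2*t/(14 + t))
u(m, M) = 10 + M (u(m, M) = M + 10 = 10 + M)
d = 12024
u(k(-9, 4), g(11))/d = (10 + 2*11/(14 + 11))/12024 = (10 + 2*11/25)*(1/12024) = (10 + 2*11*(1/25))*(1/12024) = (10 + 22/25)*(1/12024) = (272/25)*(1/12024) = 34/37575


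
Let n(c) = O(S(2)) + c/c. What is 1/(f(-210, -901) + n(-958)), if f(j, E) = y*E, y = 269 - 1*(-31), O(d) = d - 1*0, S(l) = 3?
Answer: -1/270296 ≈ -3.6996e-6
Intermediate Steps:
O(d) = d (O(d) = d + 0 = d)
y = 300 (y = 269 + 31 = 300)
n(c) = 4 (n(c) = 3 + c/c = 3 + 1 = 4)
f(j, E) = 300*E
1/(f(-210, -901) + n(-958)) = 1/(300*(-901) + 4) = 1/(-270300 + 4) = 1/(-270296) = -1/270296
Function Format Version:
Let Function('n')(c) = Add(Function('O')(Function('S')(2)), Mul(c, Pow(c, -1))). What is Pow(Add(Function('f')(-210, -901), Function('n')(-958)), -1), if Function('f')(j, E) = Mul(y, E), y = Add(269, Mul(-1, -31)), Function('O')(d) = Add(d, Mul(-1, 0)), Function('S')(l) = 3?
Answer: Rational(-1, 270296) ≈ -3.6996e-6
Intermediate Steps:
Function('O')(d) = d (Function('O')(d) = Add(d, 0) = d)
y = 300 (y = Add(269, 31) = 300)
Function('n')(c) = 4 (Function('n')(c) = Add(3, Mul(c, Pow(c, -1))) = Add(3, 1) = 4)
Function('f')(j, E) = Mul(300, E)
Pow(Add(Function('f')(-210, -901), Function('n')(-958)), -1) = Pow(Add(Mul(300, -901), 4), -1) = Pow(Add(-270300, 4), -1) = Pow(-270296, -1) = Rational(-1, 270296)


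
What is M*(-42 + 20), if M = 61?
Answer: -1342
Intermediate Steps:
M*(-42 + 20) = 61*(-42 + 20) = 61*(-22) = -1342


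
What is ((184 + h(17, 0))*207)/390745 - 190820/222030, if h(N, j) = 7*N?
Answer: -6063601727/8675711235 ≈ -0.69892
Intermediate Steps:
((184 + h(17, 0))*207)/390745 - 190820/222030 = ((184 + 7*17)*207)/390745 - 190820/222030 = ((184 + 119)*207)*(1/390745) - 190820*1/222030 = (303*207)*(1/390745) - 19082/22203 = 62721*(1/390745) - 19082/22203 = 62721/390745 - 19082/22203 = -6063601727/8675711235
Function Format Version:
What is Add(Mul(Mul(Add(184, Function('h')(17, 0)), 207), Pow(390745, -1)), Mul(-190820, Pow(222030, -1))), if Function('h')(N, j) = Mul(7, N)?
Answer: Rational(-6063601727, 8675711235) ≈ -0.69892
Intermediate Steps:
Add(Mul(Mul(Add(184, Function('h')(17, 0)), 207), Pow(390745, -1)), Mul(-190820, Pow(222030, -1))) = Add(Mul(Mul(Add(184, Mul(7, 17)), 207), Pow(390745, -1)), Mul(-190820, Pow(222030, -1))) = Add(Mul(Mul(Add(184, 119), 207), Rational(1, 390745)), Mul(-190820, Rational(1, 222030))) = Add(Mul(Mul(303, 207), Rational(1, 390745)), Rational(-19082, 22203)) = Add(Mul(62721, Rational(1, 390745)), Rational(-19082, 22203)) = Add(Rational(62721, 390745), Rational(-19082, 22203)) = Rational(-6063601727, 8675711235)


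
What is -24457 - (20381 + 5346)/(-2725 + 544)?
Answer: -53314990/2181 ≈ -24445.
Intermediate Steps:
-24457 - (20381 + 5346)/(-2725 + 544) = -24457 - 25727/(-2181) = -24457 - 25727*(-1)/2181 = -24457 - 1*(-25727/2181) = -24457 + 25727/2181 = -53314990/2181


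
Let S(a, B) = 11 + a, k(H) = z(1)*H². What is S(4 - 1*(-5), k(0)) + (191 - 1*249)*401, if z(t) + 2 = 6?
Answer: -23238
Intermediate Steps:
z(t) = 4 (z(t) = -2 + 6 = 4)
k(H) = 4*H²
S(4 - 1*(-5), k(0)) + (191 - 1*249)*401 = (11 + (4 - 1*(-5))) + (191 - 1*249)*401 = (11 + (4 + 5)) + (191 - 249)*401 = (11 + 9) - 58*401 = 20 - 23258 = -23238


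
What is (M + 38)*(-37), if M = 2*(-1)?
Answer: -1332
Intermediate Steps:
M = -2
(M + 38)*(-37) = (-2 + 38)*(-37) = 36*(-37) = -1332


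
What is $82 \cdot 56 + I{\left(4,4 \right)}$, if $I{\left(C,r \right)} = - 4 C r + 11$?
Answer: $4539$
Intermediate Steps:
$I{\left(C,r \right)} = 11 - 4 C r$ ($I{\left(C,r \right)} = - 4 C r + 11 = 11 - 4 C r$)
$82 \cdot 56 + I{\left(4,4 \right)} = 82 \cdot 56 + \left(11 - 16 \cdot 4\right) = 4592 + \left(11 - 64\right) = 4592 - 53 = 4539$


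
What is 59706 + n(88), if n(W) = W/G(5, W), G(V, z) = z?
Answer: 59707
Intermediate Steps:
n(W) = 1 (n(W) = W/W = 1)
59706 + n(88) = 59706 + 1 = 59707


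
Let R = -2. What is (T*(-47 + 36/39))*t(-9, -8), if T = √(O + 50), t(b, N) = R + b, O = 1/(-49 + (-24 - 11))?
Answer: 6589*√88179/546 ≈ 3583.5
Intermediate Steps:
O = -1/84 (O = 1/(-49 - 35) = 1/(-84) = -1/84 ≈ -0.011905)
t(b, N) = -2 + b
T = √88179/42 (T = √(-1/84 + 50) = √(4199/84) = √88179/42 ≈ 7.0702)
(T*(-47 + 36/39))*t(-9, -8) = ((√88179/42)*(-47 + 36/39))*(-2 - 9) = ((√88179/42)*(-47 + 36*(1/39)))*(-11) = ((√88179/42)*(-47 + 12/13))*(-11) = ((√88179/42)*(-599/13))*(-11) = -599*√88179/546*(-11) = 6589*√88179/546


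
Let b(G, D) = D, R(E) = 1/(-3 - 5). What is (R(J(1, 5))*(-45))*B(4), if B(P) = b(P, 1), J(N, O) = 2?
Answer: 45/8 ≈ 5.6250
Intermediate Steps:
R(E) = -⅛ (R(E) = 1/(-8) = -⅛)
B(P) = 1
(R(J(1, 5))*(-45))*B(4) = -⅛*(-45)*1 = (45/8)*1 = 45/8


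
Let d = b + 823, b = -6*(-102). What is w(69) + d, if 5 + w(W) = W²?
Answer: 6191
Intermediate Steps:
b = 612
w(W) = -5 + W²
d = 1435 (d = 612 + 823 = 1435)
w(69) + d = (-5 + 69²) + 1435 = (-5 + 4761) + 1435 = 4756 + 1435 = 6191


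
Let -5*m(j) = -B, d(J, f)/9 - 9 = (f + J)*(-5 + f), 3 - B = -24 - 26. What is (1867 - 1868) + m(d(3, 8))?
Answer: 48/5 ≈ 9.6000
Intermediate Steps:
B = 53 (B = 3 - (-24 - 26) = 3 - 1*(-50) = 3 + 50 = 53)
d(J, f) = 81 + 9*(-5 + f)*(J + f) (d(J, f) = 81 + 9*((f + J)*(-5 + f)) = 81 + 9*((J + f)*(-5 + f)) = 81 + 9*((-5 + f)*(J + f)) = 81 + 9*(-5 + f)*(J + f))
m(j) = 53/5 (m(j) = -(-1)*53/5 = -⅕*(-53) = 53/5)
(1867 - 1868) + m(d(3, 8)) = (1867 - 1868) + 53/5 = -1 + 53/5 = 48/5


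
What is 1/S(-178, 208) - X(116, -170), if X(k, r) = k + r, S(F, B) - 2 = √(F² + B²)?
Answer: 2023487/37472 + √18737/37472 ≈ 54.004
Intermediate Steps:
S(F, B) = 2 + √(B² + F²) (S(F, B) = 2 + √(F² + B²) = 2 + √(B² + F²))
1/S(-178, 208) - X(116, -170) = 1/(2 + √(208² + (-178)²)) - (116 - 170) = 1/(2 + √(43264 + 31684)) - 1*(-54) = 1/(2 + √74948) + 54 = 1/(2 + 2*√18737) + 54 = 54 + 1/(2 + 2*√18737)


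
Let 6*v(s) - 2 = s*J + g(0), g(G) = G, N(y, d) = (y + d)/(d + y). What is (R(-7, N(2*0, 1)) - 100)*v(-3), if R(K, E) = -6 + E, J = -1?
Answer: -175/2 ≈ -87.500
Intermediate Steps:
N(y, d) = 1 (N(y, d) = (d + y)/(d + y) = 1)
v(s) = 1/3 - s/6 (v(s) = 1/3 + (s*(-1) + 0)/6 = 1/3 + (-s + 0)/6 = 1/3 + (-s)/6 = 1/3 - s/6)
(R(-7, N(2*0, 1)) - 100)*v(-3) = ((-6 + 1) - 100)*(1/3 - 1/6*(-3)) = (-5 - 100)*(1/3 + 1/2) = -105*5/6 = -175/2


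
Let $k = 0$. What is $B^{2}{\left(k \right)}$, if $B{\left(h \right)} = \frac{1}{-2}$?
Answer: $\frac{1}{4} \approx 0.25$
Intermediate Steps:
$B{\left(h \right)} = - \frac{1}{2}$
$B^{2}{\left(k \right)} = \left(- \frac{1}{2}\right)^{2} = \frac{1}{4}$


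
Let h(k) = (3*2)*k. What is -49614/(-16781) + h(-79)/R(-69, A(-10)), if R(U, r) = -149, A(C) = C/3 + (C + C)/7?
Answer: 15346680/2500369 ≈ 6.1378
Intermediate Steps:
A(C) = 13*C/21 (A(C) = C*(⅓) + (2*C)*(⅐) = C/3 + 2*C/7 = 13*C/21)
h(k) = 6*k
-49614/(-16781) + h(-79)/R(-69, A(-10)) = -49614/(-16781) + (6*(-79))/(-149) = -49614*(-1/16781) - 474*(-1/149) = 49614/16781 + 474/149 = 15346680/2500369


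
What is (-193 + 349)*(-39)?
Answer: -6084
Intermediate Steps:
(-193 + 349)*(-39) = 156*(-39) = -6084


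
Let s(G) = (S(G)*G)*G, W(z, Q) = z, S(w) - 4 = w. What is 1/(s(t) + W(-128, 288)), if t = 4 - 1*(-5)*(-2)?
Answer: -1/200 ≈ -0.0050000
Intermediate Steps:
S(w) = 4 + w
t = -6 (t = 4 + 5*(-2) = 4 - 10 = -6)
s(G) = G²*(4 + G) (s(G) = ((4 + G)*G)*G = (G*(4 + G))*G = G²*(4 + G))
1/(s(t) + W(-128, 288)) = 1/((-6)²*(4 - 6) - 128) = 1/(36*(-2) - 128) = 1/(-72 - 128) = 1/(-200) = -1/200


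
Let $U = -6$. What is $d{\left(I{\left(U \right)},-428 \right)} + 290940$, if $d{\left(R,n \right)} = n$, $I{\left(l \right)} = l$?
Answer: $290512$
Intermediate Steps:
$d{\left(I{\left(U \right)},-428 \right)} + 290940 = -428 + 290940 = 290512$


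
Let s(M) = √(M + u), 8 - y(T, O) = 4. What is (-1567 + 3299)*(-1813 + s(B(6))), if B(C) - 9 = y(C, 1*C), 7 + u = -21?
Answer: -3140116 + 1732*I*√15 ≈ -3.1401e+6 + 6708.0*I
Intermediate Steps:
u = -28 (u = -7 - 21 = -28)
y(T, O) = 4 (y(T, O) = 8 - 1*4 = 8 - 4 = 4)
B(C) = 13 (B(C) = 9 + 4 = 13)
s(M) = √(-28 + M) (s(M) = √(M - 28) = √(-28 + M))
(-1567 + 3299)*(-1813 + s(B(6))) = (-1567 + 3299)*(-1813 + √(-28 + 13)) = 1732*(-1813 + √(-15)) = 1732*(-1813 + I*√15) = -3140116 + 1732*I*√15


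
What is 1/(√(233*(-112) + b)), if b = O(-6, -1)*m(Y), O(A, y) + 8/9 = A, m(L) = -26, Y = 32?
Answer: -3*I*√58313/116626 ≈ -0.0062117*I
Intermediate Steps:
O(A, y) = -8/9 + A
b = 1612/9 (b = (-8/9 - 6)*(-26) = -62/9*(-26) = 1612/9 ≈ 179.11)
1/(√(233*(-112) + b)) = 1/(√(233*(-112) + 1612/9)) = 1/(√(-26096 + 1612/9)) = 1/(√(-233252/9)) = 1/(2*I*√58313/3) = -3*I*√58313/116626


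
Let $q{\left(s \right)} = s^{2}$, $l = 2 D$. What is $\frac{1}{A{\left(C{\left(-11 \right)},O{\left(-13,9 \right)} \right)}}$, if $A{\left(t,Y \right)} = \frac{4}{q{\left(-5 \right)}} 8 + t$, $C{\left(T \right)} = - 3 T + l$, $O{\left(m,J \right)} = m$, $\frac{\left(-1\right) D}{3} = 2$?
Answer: $\frac{25}{557} \approx 0.044883$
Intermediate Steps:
$D = -6$ ($D = \left(-3\right) 2 = -6$)
$l = -12$ ($l = 2 \left(-6\right) = -12$)
$C{\left(T \right)} = -12 - 3 T$ ($C{\left(T \right)} = - 3 T - 12 = -12 - 3 T$)
$A{\left(t,Y \right)} = \frac{32}{25} + t$ ($A{\left(t,Y \right)} = \frac{4}{\left(-5\right)^{2}} \cdot 8 + t = \frac{4}{25} \cdot 8 + t = \frac{32}{25} + t$)
$\frac{1}{A{\left(C{\left(-11 \right)},O{\left(-13,9 \right)} \right)}} = \frac{1}{\frac{32}{25} - -21} = \frac{1}{\frac{32}{25} + \left(-12 + 33\right)} = \frac{1}{\frac{32}{25} + 21} = \frac{1}{\frac{557}{25}} = \frac{25}{557}$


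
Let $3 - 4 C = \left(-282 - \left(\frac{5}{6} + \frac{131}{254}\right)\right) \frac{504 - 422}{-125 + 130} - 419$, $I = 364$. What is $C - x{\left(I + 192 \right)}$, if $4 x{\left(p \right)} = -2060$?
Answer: $\frac{6790301}{3810} \approx 1782.2$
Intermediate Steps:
$x{\left(p \right)} = -515$ ($x{\left(p \right)} = \frac{1}{4} \left(-2060\right) = -515$)
$C = \frac{4828151}{3810}$ ($C = \frac{3}{4} - \frac{\left(-282 - \left(\frac{5}{6} + \frac{131}{254}\right)\right) \frac{504 - 422}{-125 + 130} - 419}{4} = \frac{3}{4} - \frac{\left(-282 - \frac{514}{381}\right) \frac{82}{5} - 419}{4} = \frac{3}{4} - \frac{\left(- \frac{107956}{381}\right) \frac{82}{5} - 419}{4} = \frac{3}{4} - \frac{- \frac{8852392}{1905} - 419}{4} = \frac{3}{4} - - \frac{9650587}{7620} = \frac{3}{4} + \frac{9650587}{7620} = \frac{4828151}{3810} \approx 1267.2$)
$C - x{\left(I + 192 \right)} = \frac{4828151}{3810} - -515 = \frac{4828151}{3810} + 515 = \frac{6790301}{3810}$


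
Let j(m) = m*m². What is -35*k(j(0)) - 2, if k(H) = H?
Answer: -2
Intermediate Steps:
j(m) = m³
-35*k(j(0)) - 2 = -35*0³ - 2 = -35*0 - 2 = 0 - 2 = -2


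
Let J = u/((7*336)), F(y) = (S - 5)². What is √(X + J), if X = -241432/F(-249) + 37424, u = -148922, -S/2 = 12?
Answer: √219998334306/2436 ≈ 192.55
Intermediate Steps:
S = -24 (S = -2*12 = -24)
F(y) = 841 (F(y) = (-24 - 5)² = (-29)² = 841)
J = -74461/1176 (J = -148922/(7*336) = -148922/2352 = -148922*1/2352 = -74461/1176 ≈ -63.317)
X = 31232152/841 (X = -241432/841 + 37424 = 31232152/841 ≈ 37137.)
√(X + J) = √(31232152/841 - 74461/1176) = √(36666389051/989016) = √219998334306/2436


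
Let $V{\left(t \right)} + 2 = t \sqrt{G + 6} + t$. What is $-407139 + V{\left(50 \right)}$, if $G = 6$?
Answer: $-407091 + 100 \sqrt{3} \approx -4.0692 \cdot 10^{5}$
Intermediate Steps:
$V{\left(t \right)} = -2 + t + 2 t \sqrt{3}$ ($V{\left(t \right)} = -2 + \left(t \sqrt{6 + 6} + t\right) = -2 + \left(t \sqrt{12} + t\right) = -2 + \left(t 2 \sqrt{3} + t\right) = -2 + \left(2 t \sqrt{3} + t\right) = -2 + \left(t + 2 t \sqrt{3}\right) = -2 + t + 2 t \sqrt{3}$)
$-407139 + V{\left(50 \right)} = -407139 + \left(-2 + 50 + 2 \cdot 50 \sqrt{3}\right) = -407139 + \left(-2 + 50 + 100 \sqrt{3}\right) = -407139 + \left(48 + 100 \sqrt{3}\right) = -407091 + 100 \sqrt{3}$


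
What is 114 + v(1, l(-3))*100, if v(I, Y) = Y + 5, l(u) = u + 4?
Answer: 714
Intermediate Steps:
l(u) = 4 + u
v(I, Y) = 5 + Y
114 + v(1, l(-3))*100 = 114 + (5 + (4 - 3))*100 = 114 + (5 + 1)*100 = 114 + 6*100 = 114 + 600 = 714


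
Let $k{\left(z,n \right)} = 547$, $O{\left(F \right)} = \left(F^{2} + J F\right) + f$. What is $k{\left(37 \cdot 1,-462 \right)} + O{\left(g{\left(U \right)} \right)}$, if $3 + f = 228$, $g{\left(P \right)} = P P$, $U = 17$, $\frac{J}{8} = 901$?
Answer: $2167405$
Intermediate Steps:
$J = 7208$ ($J = 8 \cdot 901 = 7208$)
$g{\left(P \right)} = P^{2}$
$f = 225$ ($f = -3 + 228 = 225$)
$O{\left(F \right)} = 225 + F^{2} + 7208 F$ ($O{\left(F \right)} = \left(F^{2} + 7208 F\right) + 225 = 225 + F^{2} + 7208 F$)
$k{\left(37 \cdot 1,-462 \right)} + O{\left(g{\left(U \right)} \right)} = 547 + \left(225 + \left(17^{2}\right)^{2} + 7208 \cdot 17^{2}\right) = 547 + \left(225 + 289^{2} + 7208 \cdot 289\right) = 547 + \left(225 + 83521 + 2083112\right) = 547 + 2166858 = 2167405$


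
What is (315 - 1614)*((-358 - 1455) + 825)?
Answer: 1283412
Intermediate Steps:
(315 - 1614)*((-358 - 1455) + 825) = -1299*(-1813 + 825) = -1299*(-988) = 1283412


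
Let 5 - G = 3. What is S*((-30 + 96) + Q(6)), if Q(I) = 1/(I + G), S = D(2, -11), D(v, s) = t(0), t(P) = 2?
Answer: 529/4 ≈ 132.25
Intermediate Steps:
D(v, s) = 2
G = 2 (G = 5 - 1*3 = 5 - 3 = 2)
S = 2
Q(I) = 1/(2 + I) (Q(I) = 1/(I + 2) = 1/(2 + I))
S*((-30 + 96) + Q(6)) = 2*((-30 + 96) + 1/(2 + 6)) = 2*(66 + 1/8) = 2*(529/8) = 529/4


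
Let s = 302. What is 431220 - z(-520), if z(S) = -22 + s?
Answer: 430940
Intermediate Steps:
z(S) = 280 (z(S) = -22 + 302 = 280)
431220 - z(-520) = 431220 - 1*280 = 431220 - 280 = 430940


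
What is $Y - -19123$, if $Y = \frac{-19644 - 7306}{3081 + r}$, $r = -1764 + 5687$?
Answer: $\frac{66955271}{3502} \approx 19119.0$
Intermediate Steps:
$r = 3923$
$Y = - \frac{13475}{3502}$ ($Y = \frac{-19644 - 7306}{3081 + 3923} = - \frac{26950}{7004} = \left(-26950\right) \frac{1}{7004} = - \frac{13475}{3502} \approx -3.8478$)
$Y - -19123 = - \frac{13475}{3502} - -19123 = - \frac{13475}{3502} + 19123 = \frac{66955271}{3502}$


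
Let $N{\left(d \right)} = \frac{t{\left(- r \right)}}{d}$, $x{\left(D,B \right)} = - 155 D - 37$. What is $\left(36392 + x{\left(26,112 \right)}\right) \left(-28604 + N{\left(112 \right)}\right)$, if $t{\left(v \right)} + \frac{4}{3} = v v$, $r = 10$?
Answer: $- \frac{12944341525}{14} \approx -9.246 \cdot 10^{8}$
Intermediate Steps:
$x{\left(D,B \right)} = -37 - 155 D$
$t{\left(v \right)} = - \frac{4}{3} + v^{2}$ ($t{\left(v \right)} = - \frac{4}{3} + v v = - \frac{4}{3} + v^{2}$)
$N{\left(d \right)} = \frac{296}{3 d}$ ($N{\left(d \right)} = \frac{- \frac{4}{3} + \left(\left(-1\right) 10\right)^{2}}{d} = \frac{- \frac{4}{3} + \left(-10\right)^{2}}{d} = \frac{- \frac{4}{3} + 100}{d} = \frac{296}{3 d}$)
$\left(36392 + x{\left(26,112 \right)}\right) \left(-28604 + N{\left(112 \right)}\right) = \left(36392 - 4067\right) \left(-28604 + \frac{296}{3 \cdot 112}\right) = \left(36392 - 4067\right) \left(-28604 + \frac{296}{3} \cdot \frac{1}{112}\right) = \left(36392 - 4067\right) \left(-28604 + \frac{37}{42}\right) = 32325 \left(- \frac{1201331}{42}\right) = - \frac{12944341525}{14}$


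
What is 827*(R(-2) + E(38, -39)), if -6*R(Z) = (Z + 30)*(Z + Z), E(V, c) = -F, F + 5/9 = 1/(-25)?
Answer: 3584218/225 ≈ 15930.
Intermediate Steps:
F = -134/225 (F = -5/9 + 1/(-25) = -5/9 - 1/25 = -134/225 ≈ -0.59556)
E(V, c) = 134/225 (E(V, c) = -1*(-134/225) = 134/225)
R(Z) = -Z*(30 + Z)/3 (R(Z) = -(Z + 30)*(Z + Z)/6 = -(30 + Z)*2*Z/6 = -Z*(30 + Z)/3)
827*(R(-2) + E(38, -39)) = 827*(-⅓*(-2)*(30 - 2) + 134/225) = 827*(-⅓*(-2)*28 + 134/225) = 827*(56/3 + 134/225) = 827*(4334/225) = 3584218/225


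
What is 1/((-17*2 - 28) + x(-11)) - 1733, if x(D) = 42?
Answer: -34661/20 ≈ -1733.1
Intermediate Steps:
1/((-17*2 - 28) + x(-11)) - 1733 = 1/((-17*2 - 28) + 42) - 1733 = 1/((-34 - 28) + 42) - 1733 = 1/(-62 + 42) - 1733 = 1/(-20) - 1733 = -1/20 - 1733 = -34661/20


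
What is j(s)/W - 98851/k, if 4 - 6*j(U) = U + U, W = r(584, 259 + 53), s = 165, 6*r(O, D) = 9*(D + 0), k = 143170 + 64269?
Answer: -172599361/291244356 ≈ -0.59263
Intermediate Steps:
k = 207439
r(O, D) = 3*D/2 (r(O, D) = (9*(D + 0))/6 = (9*D)/6 = 3*D/2)
W = 468 (W = 3*(259 + 53)/2 = (3/2)*312 = 468)
j(U) = 2/3 - U/3 (j(U) = 2/3 - (U + U)/6 = 2/3 - U/3)
j(s)/W - 98851/k = (2/3 - 1/3*165)/468 - 98851/207439 = (2/3 - 55)*(1/468) - 98851*1/207439 = -163/3*1/468 - 98851/207439 = -163/1404 - 98851/207439 = -172599361/291244356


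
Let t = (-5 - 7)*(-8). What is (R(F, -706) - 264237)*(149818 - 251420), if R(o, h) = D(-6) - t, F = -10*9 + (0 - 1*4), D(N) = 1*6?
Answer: 26856151854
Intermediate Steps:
D(N) = 6
t = 96 (t = -12*(-8) = 96)
F = -94 (F = -90 + (0 - 4) = -90 - 4 = -94)
R(o, h) = -90 (R(o, h) = 6 - 1*96 = 6 - 96 = -90)
(R(F, -706) - 264237)*(149818 - 251420) = (-90 - 264237)*(149818 - 251420) = -264327*(-101602) = 26856151854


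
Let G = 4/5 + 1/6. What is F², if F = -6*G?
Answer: 841/25 ≈ 33.640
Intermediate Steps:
G = 29/30 (G = 4*(⅕) + 1*(⅙) = ⅘ + ⅙ = 29/30 ≈ 0.96667)
F = -29/5 (F = -6*29/30 = -29/5 ≈ -5.8000)
F² = (-29/5)² = 841/25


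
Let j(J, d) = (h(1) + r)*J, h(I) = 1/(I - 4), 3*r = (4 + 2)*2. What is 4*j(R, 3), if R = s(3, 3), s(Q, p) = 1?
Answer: 44/3 ≈ 14.667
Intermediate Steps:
R = 1
r = 4 (r = ((4 + 2)*2)/3 = (6*2)/3 = (⅓)*12 = 4)
h(I) = 1/(-4 + I)
j(J, d) = 11*J/3 (j(J, d) = (1/(-4 + 1) + 4)*J = (1/(-3) + 4)*J = (-⅓ + 4)*J = 11*J/3)
4*j(R, 3) = 4*((11/3)*1) = 4*(11/3) = 44/3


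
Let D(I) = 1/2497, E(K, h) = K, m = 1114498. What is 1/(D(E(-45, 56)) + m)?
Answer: 2497/2782901507 ≈ 8.9726e-7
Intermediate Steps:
D(I) = 1/2497
1/(D(E(-45, 56)) + m) = 1/(1/2497 + 1114498) = 1/(2782901507/2497) = 2497/2782901507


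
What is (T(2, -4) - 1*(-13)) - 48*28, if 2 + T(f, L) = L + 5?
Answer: -1332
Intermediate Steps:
T(f, L) = 3 + L (T(f, L) = -2 + (L + 5) = -2 + (5 + L) = 3 + L)
(T(2, -4) - 1*(-13)) - 48*28 = ((3 - 4) - 1*(-13)) - 48*28 = (-1 + 13) - 1344 = 12 - 1344 = -1332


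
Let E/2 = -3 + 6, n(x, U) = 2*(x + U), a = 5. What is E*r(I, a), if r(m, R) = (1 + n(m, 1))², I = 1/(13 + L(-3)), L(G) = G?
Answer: 1536/25 ≈ 61.440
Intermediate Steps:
n(x, U) = 2*U + 2*x (n(x, U) = 2*(U + x) = 2*U + 2*x)
I = ⅒ (I = 1/(13 - 3) = 1/10 = ⅒ ≈ 0.10000)
E = 6 (E = 2*(-3 + 6) = 2*3 = 6)
r(m, R) = (3 + 2*m)² (r(m, R) = (1 + (2*1 + 2*m))² = (1 + (2 + 2*m))² = (3 + 2*m)²)
E*r(I, a) = 6*(3 + 2*(⅒))² = 6*(3 + ⅕)² = 6*(16/5)² = 6*(256/25) = 1536/25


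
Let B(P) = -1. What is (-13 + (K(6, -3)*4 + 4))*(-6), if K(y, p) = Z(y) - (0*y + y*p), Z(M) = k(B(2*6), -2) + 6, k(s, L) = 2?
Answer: -570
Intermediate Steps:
Z(M) = 8 (Z(M) = 2 + 6 = 8)
K(y, p) = 8 - p*y (K(y, p) = 8 - (0*y + y*p) = 8 - (0 + p*y) = 8 - p*y)
(-13 + (K(6, -3)*4 + 4))*(-6) = (-13 + ((8 - 1*(-3)*6)*4 + 4))*(-6) = (-13 + ((8 + 18)*4 + 4))*(-6) = (-13 + (26*4 + 4))*(-6) = (-13 + (104 + 4))*(-6) = (-13 + 108)*(-6) = 95*(-6) = -570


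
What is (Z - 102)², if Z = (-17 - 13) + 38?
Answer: 8836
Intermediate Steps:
Z = 8 (Z = -30 + 38 = 8)
(Z - 102)² = (8 - 102)² = (-94)² = 8836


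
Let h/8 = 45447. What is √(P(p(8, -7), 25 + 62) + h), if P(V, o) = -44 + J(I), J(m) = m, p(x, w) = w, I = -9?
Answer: √363523 ≈ 602.93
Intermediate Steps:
h = 363576 (h = 8*45447 = 363576)
P(V, o) = -53 (P(V, o) = -44 - 9 = -53)
√(P(p(8, -7), 25 + 62) + h) = √(-53 + 363576) = √363523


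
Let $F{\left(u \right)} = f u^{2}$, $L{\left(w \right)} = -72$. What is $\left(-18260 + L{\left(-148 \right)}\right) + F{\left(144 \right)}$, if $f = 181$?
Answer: $3734884$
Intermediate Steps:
$F{\left(u \right)} = 181 u^{2}$
$\left(-18260 + L{\left(-148 \right)}\right) + F{\left(144 \right)} = \left(-18260 - 72\right) + 181 \cdot 144^{2} = -18332 + 181 \cdot 20736 = -18332 + 3753216 = 3734884$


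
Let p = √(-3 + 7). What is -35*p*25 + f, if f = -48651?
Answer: -50401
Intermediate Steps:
p = 2 (p = √4 = 2)
-35*p*25 + f = -35*2*25 - 48651 = -70*25 - 48651 = -1750 - 48651 = -50401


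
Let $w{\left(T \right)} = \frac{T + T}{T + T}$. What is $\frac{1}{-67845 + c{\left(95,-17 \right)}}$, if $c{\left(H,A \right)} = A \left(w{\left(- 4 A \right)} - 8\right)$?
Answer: $- \frac{1}{67726} \approx -1.4765 \cdot 10^{-5}$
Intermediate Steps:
$w{\left(T \right)} = 1$ ($w{\left(T \right)} = \frac{2 T}{2 T} = 2 T \frac{1}{2 T} = 1$)
$c{\left(H,A \right)} = - 7 A$ ($c{\left(H,A \right)} = A \left(1 - 8\right) = A \left(-7\right) = - 7 A$)
$\frac{1}{-67845 + c{\left(95,-17 \right)}} = \frac{1}{-67845 - -119} = \frac{1}{-67845 + 119} = \frac{1}{-67726} = - \frac{1}{67726}$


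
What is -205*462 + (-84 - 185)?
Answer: -94979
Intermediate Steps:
-205*462 + (-84 - 185) = -94710 - 269 = -94979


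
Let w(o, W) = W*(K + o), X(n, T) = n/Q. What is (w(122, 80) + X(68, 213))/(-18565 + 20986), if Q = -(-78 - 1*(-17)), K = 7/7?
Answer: 600308/147681 ≈ 4.0649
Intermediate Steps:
K = 1 (K = 7*(1/7) = 1)
Q = 61 (Q = -(-78 + 17) = -1*(-61) = 61)
X(n, T) = n/61
w(o, W) = W*(1 + o)
(w(122, 80) + X(68, 213))/(-18565 + 20986) = (80*(1 + 122) + (1/61)*68)/(-18565 + 20986) = (80*123 + 68/61)/2421 = (9840 + 68/61)*(1/2421) = (600308/61)*(1/2421) = 600308/147681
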